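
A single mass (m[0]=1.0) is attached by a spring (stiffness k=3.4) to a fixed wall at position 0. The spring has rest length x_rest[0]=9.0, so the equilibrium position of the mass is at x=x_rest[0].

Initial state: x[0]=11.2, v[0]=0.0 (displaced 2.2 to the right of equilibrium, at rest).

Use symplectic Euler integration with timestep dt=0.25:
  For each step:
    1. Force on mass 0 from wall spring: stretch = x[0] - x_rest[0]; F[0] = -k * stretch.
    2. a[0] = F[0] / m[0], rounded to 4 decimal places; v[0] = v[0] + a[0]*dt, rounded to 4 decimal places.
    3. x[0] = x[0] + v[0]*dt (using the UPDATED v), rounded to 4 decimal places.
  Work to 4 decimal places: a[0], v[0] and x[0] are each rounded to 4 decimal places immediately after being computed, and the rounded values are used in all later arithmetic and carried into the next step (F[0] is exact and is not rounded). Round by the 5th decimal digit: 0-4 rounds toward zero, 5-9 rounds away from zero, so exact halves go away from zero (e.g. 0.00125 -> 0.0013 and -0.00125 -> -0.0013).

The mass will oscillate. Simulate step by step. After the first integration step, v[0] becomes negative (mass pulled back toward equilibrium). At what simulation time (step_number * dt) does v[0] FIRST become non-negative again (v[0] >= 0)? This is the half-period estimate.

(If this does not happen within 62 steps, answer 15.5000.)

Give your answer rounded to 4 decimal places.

Step 0: x=[11.2000] v=[0.0000]
Step 1: x=[10.7325] v=[-1.8700]
Step 2: x=[9.8969] v=[-3.3426]
Step 3: x=[8.8707] v=[-4.1050]
Step 4: x=[7.8719] v=[-3.9951]
Step 5: x=[7.1129] v=[-3.0362]
Step 6: x=[6.7549] v=[-1.4322]
Step 7: x=[6.8739] v=[0.4761]
First v>=0 after going negative at step 7, time=1.7500

Answer: 1.7500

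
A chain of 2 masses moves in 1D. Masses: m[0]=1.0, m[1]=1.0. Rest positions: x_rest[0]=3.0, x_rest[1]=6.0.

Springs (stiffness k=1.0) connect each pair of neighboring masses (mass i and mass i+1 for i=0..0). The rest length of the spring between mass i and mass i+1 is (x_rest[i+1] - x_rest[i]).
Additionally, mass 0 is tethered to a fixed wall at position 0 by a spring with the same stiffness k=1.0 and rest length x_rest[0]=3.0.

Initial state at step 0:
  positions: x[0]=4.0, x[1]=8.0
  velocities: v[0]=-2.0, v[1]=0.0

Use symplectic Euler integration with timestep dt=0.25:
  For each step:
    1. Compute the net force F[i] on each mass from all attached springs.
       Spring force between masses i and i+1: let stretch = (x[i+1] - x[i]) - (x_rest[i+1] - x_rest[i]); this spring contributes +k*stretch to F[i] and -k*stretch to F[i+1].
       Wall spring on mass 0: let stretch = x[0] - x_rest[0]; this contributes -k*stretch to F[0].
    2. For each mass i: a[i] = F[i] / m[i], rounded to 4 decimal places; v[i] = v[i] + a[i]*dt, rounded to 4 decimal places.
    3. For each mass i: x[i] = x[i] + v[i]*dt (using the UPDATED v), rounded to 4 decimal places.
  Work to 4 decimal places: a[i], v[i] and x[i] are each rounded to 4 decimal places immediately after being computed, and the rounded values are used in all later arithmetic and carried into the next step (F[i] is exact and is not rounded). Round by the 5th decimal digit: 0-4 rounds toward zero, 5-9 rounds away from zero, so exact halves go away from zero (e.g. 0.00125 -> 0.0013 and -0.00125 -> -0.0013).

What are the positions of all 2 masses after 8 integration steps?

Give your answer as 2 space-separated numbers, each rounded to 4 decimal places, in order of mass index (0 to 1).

Step 0: x=[4.0000 8.0000] v=[-2.0000 0.0000]
Step 1: x=[3.5000 7.9375] v=[-2.0000 -0.2500]
Step 2: x=[3.0586 7.7852] v=[-1.7656 -0.6094]
Step 3: x=[2.7215 7.5249] v=[-1.3486 -1.0411]
Step 4: x=[2.5145 7.1519] v=[-0.8281 -1.4920]
Step 5: x=[2.4402 6.6766] v=[-0.2974 -1.9014]
Step 6: x=[2.4781 6.1240] v=[0.1517 -2.2105]
Step 7: x=[2.5890 5.5310] v=[0.4437 -2.3720]
Step 8: x=[2.7220 4.9416] v=[0.5320 -2.3575]

Answer: 2.7220 4.9416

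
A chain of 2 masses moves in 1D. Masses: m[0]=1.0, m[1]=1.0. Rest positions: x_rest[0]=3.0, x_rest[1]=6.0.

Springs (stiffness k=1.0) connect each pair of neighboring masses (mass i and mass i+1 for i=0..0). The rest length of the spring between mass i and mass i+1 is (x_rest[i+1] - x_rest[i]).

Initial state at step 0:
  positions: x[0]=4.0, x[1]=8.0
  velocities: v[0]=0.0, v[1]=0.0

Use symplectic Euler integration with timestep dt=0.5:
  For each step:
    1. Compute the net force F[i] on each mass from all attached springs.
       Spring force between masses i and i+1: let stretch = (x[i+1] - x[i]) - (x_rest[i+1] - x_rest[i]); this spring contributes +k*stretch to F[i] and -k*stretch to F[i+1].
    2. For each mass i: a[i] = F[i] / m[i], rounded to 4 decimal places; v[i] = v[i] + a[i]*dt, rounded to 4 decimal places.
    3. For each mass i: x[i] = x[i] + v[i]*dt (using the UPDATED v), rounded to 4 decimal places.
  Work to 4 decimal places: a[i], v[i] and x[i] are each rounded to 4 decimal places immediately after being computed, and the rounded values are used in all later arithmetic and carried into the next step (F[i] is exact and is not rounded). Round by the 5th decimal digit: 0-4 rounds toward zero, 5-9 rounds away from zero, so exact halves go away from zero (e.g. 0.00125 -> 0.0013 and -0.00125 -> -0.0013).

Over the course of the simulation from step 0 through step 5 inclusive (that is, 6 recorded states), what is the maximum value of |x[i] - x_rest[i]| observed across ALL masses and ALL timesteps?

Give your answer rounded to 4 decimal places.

Answer: 2.0313

Derivation:
Step 0: x=[4.0000 8.0000] v=[0.0000 0.0000]
Step 1: x=[4.2500 7.7500] v=[0.5000 -0.5000]
Step 2: x=[4.6250 7.3750] v=[0.7500 -0.7500]
Step 3: x=[4.9375 7.0625] v=[0.6250 -0.6250]
Step 4: x=[5.0313 6.9688] v=[0.1875 -0.1875]
Step 5: x=[4.8594 7.1407] v=[-0.3438 0.3438]
Max displacement = 2.0313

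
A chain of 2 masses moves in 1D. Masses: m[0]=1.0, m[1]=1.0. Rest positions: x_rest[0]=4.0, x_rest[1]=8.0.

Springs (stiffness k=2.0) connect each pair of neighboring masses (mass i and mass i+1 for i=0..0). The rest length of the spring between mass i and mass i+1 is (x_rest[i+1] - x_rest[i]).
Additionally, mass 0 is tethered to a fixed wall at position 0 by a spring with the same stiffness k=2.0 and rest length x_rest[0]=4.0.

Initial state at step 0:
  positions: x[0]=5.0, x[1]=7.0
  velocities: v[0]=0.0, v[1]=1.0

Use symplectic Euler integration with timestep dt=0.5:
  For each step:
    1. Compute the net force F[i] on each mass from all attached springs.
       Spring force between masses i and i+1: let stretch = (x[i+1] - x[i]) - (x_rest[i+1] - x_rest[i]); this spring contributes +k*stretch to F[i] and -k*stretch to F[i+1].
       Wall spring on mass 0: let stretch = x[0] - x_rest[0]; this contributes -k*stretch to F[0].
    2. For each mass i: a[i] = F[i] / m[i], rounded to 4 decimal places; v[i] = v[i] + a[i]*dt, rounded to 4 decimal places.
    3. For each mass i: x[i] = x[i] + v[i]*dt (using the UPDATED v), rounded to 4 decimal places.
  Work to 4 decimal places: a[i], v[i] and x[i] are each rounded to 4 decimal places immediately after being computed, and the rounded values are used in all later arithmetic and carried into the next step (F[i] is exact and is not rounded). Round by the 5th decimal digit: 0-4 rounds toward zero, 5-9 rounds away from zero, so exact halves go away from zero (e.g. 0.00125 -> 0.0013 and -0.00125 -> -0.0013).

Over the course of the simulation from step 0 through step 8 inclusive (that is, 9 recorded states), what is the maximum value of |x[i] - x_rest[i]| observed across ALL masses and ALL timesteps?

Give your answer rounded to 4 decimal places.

Step 0: x=[5.0000 7.0000] v=[0.0000 1.0000]
Step 1: x=[3.5000 8.5000] v=[-3.0000 3.0000]
Step 2: x=[2.7500 9.5000] v=[-1.5000 2.0000]
Step 3: x=[4.0000 9.1250] v=[2.5000 -0.7500]
Step 4: x=[5.8125 8.1875] v=[3.6250 -1.8750]
Step 5: x=[5.9063 8.0625] v=[0.1875 -0.2500]
Step 6: x=[4.1250 8.8594] v=[-3.5626 1.5938]
Step 7: x=[2.6484 9.2891] v=[-2.9532 0.8594]
Step 8: x=[3.1680 8.3985] v=[1.0391 -1.7813]
Max displacement = 1.9063

Answer: 1.9063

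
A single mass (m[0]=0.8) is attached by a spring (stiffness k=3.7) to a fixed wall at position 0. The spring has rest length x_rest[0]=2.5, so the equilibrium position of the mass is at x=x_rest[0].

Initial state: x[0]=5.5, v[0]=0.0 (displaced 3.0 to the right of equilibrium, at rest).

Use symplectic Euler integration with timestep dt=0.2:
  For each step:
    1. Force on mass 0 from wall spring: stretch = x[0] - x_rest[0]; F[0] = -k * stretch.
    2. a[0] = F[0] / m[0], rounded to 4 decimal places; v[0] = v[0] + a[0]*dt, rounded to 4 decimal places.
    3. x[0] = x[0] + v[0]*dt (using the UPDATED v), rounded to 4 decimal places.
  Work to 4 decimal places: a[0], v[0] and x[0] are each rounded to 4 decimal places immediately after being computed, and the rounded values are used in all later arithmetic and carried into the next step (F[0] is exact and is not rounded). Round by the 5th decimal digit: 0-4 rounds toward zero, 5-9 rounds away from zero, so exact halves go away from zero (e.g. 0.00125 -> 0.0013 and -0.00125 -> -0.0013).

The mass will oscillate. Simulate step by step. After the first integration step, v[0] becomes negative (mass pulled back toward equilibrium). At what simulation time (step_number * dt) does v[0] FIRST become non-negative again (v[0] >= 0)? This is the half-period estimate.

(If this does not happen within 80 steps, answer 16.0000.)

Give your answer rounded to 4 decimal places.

Answer: 1.6000

Derivation:
Step 0: x=[5.5000] v=[0.0000]
Step 1: x=[4.9450] v=[-2.7750]
Step 2: x=[3.9377] v=[-5.0366]
Step 3: x=[2.6644] v=[-6.3665]
Step 4: x=[1.3607] v=[-6.5186]
Step 5: x=[0.2678] v=[-5.4647]
Step 6: x=[-0.4122] v=[-3.3999]
Step 7: x=[-0.5534] v=[-0.7061]
Step 8: x=[-0.1297] v=[2.1183]
First v>=0 after going negative at step 8, time=1.6000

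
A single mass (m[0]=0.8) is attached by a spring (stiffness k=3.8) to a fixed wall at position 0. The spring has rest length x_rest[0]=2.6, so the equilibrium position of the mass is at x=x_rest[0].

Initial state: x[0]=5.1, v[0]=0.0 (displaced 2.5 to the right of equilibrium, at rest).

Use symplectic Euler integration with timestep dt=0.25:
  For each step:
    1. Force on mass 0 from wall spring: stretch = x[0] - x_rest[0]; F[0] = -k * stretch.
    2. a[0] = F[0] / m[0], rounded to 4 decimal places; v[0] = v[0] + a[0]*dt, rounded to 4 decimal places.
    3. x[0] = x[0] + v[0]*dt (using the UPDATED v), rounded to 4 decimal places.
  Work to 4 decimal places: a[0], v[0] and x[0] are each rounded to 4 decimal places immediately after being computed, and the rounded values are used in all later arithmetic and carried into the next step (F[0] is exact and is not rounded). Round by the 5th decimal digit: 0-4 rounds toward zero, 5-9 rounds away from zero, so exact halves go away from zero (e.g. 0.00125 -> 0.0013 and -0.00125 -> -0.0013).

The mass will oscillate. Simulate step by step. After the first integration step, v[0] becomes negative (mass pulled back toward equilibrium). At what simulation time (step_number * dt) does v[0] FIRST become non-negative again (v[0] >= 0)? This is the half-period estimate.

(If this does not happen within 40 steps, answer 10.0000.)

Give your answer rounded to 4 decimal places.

Step 0: x=[5.1000] v=[0.0000]
Step 1: x=[4.3578] v=[-2.9688]
Step 2: x=[3.0938] v=[-5.0562]
Step 3: x=[1.6832] v=[-5.6426]
Step 4: x=[0.5447] v=[-4.5539]
Step 5: x=[0.0164] v=[-2.1132]
Step 6: x=[0.2551] v=[0.9548]
First v>=0 after going negative at step 6, time=1.5000

Answer: 1.5000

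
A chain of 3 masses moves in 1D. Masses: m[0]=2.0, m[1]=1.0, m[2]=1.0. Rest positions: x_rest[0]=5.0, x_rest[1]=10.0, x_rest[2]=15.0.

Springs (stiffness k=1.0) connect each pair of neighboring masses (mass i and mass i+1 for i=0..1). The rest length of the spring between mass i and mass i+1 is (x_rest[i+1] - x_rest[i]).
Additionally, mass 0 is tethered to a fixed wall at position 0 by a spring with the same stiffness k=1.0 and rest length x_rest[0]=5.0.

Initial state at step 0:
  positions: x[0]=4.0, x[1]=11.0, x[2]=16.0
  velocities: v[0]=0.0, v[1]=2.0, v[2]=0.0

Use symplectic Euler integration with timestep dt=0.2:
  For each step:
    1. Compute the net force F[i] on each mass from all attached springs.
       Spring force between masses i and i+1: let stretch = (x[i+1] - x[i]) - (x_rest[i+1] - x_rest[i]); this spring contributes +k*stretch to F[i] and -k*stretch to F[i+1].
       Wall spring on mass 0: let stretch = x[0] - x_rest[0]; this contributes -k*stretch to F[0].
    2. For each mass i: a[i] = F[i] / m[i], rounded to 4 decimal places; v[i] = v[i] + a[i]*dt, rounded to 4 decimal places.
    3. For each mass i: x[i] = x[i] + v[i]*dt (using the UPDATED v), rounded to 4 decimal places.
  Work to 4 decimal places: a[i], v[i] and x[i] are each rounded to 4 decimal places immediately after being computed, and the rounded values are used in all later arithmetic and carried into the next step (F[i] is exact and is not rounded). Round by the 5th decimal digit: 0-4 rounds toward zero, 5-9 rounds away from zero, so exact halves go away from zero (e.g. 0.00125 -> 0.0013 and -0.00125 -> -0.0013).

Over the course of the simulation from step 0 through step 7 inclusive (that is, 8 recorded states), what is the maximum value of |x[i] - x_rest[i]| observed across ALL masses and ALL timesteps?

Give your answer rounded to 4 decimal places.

Step 0: x=[4.0000 11.0000 16.0000] v=[0.0000 2.0000 0.0000]
Step 1: x=[4.0600 11.3200 16.0000] v=[0.3000 1.6000 0.0000]
Step 2: x=[4.1840 11.5368 16.0128] v=[0.6200 1.0840 0.0640]
Step 3: x=[4.3714 11.6385 16.0466] v=[0.9369 0.5086 0.1688]
Step 4: x=[4.6167 11.6259 16.1040] v=[1.2265 -0.0632 0.2872]
Step 5: x=[4.9099 11.5120 16.1823] v=[1.4658 -0.5694 0.3916]
Step 6: x=[5.2369 11.3208 16.2738] v=[1.6350 -0.9558 0.4575]
Step 7: x=[5.5808 11.0844 16.3672] v=[1.7197 -1.1820 0.4669]
Max displacement = 1.6385

Answer: 1.6385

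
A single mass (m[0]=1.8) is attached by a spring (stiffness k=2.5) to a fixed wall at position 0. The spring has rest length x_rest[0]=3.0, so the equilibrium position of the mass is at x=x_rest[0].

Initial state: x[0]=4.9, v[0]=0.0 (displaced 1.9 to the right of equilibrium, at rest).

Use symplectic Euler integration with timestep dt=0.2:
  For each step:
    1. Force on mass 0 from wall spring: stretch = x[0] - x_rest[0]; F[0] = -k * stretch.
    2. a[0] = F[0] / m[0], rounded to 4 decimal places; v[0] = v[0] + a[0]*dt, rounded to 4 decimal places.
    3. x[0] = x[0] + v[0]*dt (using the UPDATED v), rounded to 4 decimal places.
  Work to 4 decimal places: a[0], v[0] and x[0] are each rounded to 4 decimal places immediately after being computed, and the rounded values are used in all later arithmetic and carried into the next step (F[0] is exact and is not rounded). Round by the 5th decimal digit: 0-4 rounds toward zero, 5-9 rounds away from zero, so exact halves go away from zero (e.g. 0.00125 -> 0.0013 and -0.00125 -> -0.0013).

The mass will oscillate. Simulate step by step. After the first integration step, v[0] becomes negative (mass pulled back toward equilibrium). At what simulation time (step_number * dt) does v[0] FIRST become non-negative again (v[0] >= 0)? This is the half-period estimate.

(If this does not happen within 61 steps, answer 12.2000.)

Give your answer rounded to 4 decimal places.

Answer: 2.8000

Derivation:
Step 0: x=[4.9000] v=[0.0000]
Step 1: x=[4.7944] v=[-0.5278]
Step 2: x=[4.5892] v=[-1.0262]
Step 3: x=[4.2957] v=[-1.4676]
Step 4: x=[3.9302] v=[-1.8275]
Step 5: x=[3.5130] v=[-2.0859]
Step 6: x=[3.0673] v=[-2.2284]
Step 7: x=[2.6179] v=[-2.2471]
Step 8: x=[2.1897] v=[-2.1410]
Step 9: x=[1.8065] v=[-1.9159]
Step 10: x=[1.4896] v=[-1.5844]
Step 11: x=[1.2566] v=[-1.1648]
Step 12: x=[1.1205] v=[-0.6805]
Step 13: x=[1.0888] v=[-0.1584]
Step 14: x=[1.1633] v=[0.3725]
First v>=0 after going negative at step 14, time=2.8000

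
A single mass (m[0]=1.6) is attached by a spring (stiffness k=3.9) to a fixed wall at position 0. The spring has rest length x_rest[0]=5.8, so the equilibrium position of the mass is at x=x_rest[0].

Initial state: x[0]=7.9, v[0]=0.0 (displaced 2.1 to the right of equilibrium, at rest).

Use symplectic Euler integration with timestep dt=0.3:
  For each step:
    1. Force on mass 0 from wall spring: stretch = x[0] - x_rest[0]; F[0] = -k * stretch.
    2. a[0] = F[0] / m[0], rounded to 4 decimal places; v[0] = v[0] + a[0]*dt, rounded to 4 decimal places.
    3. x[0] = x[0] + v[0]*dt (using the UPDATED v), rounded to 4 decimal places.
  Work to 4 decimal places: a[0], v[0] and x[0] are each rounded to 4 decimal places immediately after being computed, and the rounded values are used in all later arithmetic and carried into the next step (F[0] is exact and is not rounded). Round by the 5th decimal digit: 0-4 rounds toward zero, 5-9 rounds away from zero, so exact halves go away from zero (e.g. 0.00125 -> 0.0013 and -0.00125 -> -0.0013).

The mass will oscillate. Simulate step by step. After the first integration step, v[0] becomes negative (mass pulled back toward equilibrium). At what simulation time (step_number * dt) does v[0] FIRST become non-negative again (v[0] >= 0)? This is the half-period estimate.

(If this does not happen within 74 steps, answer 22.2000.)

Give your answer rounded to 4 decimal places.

Step 0: x=[7.9000] v=[0.0000]
Step 1: x=[7.4393] v=[-1.5356]
Step 2: x=[6.6190] v=[-2.7343]
Step 3: x=[5.6190] v=[-3.3332]
Step 4: x=[4.6588] v=[-3.2008]
Step 5: x=[3.9489] v=[-2.3663]
Step 6: x=[3.6451] v=[-1.0127]
Step 7: x=[3.8140] v=[0.5631]
First v>=0 after going negative at step 7, time=2.1000

Answer: 2.1000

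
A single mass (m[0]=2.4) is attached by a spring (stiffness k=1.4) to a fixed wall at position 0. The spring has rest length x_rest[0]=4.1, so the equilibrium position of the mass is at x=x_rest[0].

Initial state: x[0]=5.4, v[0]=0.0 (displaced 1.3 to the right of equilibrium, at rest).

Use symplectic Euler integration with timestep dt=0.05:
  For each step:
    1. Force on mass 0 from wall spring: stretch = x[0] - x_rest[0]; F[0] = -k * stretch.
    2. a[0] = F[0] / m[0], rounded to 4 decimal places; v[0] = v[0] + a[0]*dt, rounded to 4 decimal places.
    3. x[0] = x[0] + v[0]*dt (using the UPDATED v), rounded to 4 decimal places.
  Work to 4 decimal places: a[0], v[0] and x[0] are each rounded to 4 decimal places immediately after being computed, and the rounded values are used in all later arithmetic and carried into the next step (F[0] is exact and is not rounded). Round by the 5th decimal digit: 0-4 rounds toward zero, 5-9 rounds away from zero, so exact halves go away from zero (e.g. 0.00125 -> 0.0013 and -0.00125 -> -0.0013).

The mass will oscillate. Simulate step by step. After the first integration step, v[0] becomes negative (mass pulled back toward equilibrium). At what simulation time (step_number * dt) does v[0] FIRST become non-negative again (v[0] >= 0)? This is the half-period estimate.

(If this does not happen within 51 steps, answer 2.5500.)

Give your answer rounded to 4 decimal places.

Answer: 2.5500

Derivation:
Step 0: x=[5.4000] v=[0.0000]
Step 1: x=[5.3981] v=[-0.0379]
Step 2: x=[5.3943] v=[-0.0758]
Step 3: x=[5.3886] v=[-0.1136]
Step 4: x=[5.3810] v=[-0.1512]
Step 5: x=[5.3716] v=[-0.1886]
Step 6: x=[5.3603] v=[-0.2257]
Step 7: x=[5.3472] v=[-0.2625]
Step 8: x=[5.3323] v=[-0.2989]
Step 9: x=[5.3156] v=[-0.3348]
Step 10: x=[5.2971] v=[-0.3703]
Step 11: x=[5.2768] v=[-0.4052]
Step 12: x=[5.2548] v=[-0.4395]
Step 13: x=[5.2311] v=[-0.4732]
Step 14: x=[5.2058] v=[-0.5062]
Step 15: x=[5.1789] v=[-0.5385]
Step 16: x=[5.1504] v=[-0.5700]
Step 17: x=[5.1204] v=[-0.6006]
Step 18: x=[5.0889] v=[-0.6304]
Step 19: x=[5.0559] v=[-0.6592]
Step 20: x=[5.0215] v=[-0.6871]
Step 21: x=[4.9858] v=[-0.7140]
Step 22: x=[4.9488] v=[-0.7398]
Step 23: x=[4.9106] v=[-0.7646]
Step 24: x=[4.8712] v=[-0.7882]
Step 25: x=[4.8307] v=[-0.8107]
Step 26: x=[4.7891] v=[-0.8320]
Step 27: x=[4.7465] v=[-0.8521]
Step 28: x=[4.7030] v=[-0.8710]
Step 29: x=[4.6586] v=[-0.8886]
Step 30: x=[4.6134] v=[-0.9049]
Step 31: x=[4.5674] v=[-0.9199]
Step 32: x=[4.5207] v=[-0.9335]
Step 33: x=[4.4734] v=[-0.9458]
Step 34: x=[4.4256] v=[-0.9567]
Step 35: x=[4.3773] v=[-0.9662]
Step 36: x=[4.3286] v=[-0.9743]
Step 37: x=[4.2796] v=[-0.9810]
Step 38: x=[4.2303] v=[-0.9862]
Step 39: x=[4.1808] v=[-0.9900]
Step 40: x=[4.1312] v=[-0.9924]
Step 41: x=[4.0815] v=[-0.9933]
Step 42: x=[4.0319] v=[-0.9928]
Step 43: x=[3.9824] v=[-0.9908]
Step 44: x=[3.9330] v=[-0.9874]
Step 45: x=[3.8839] v=[-0.9825]
Step 46: x=[3.8351] v=[-0.9762]
Step 47: x=[3.7867] v=[-0.9685]
Step 48: x=[3.7387] v=[-0.9594]
Step 49: x=[3.6913] v=[-0.9489]
Step 50: x=[3.6445] v=[-0.9370]
Step 51: x=[3.5983] v=[-0.9237]
v[0] did not become non-negative within 51 steps; using fallback time=2.5500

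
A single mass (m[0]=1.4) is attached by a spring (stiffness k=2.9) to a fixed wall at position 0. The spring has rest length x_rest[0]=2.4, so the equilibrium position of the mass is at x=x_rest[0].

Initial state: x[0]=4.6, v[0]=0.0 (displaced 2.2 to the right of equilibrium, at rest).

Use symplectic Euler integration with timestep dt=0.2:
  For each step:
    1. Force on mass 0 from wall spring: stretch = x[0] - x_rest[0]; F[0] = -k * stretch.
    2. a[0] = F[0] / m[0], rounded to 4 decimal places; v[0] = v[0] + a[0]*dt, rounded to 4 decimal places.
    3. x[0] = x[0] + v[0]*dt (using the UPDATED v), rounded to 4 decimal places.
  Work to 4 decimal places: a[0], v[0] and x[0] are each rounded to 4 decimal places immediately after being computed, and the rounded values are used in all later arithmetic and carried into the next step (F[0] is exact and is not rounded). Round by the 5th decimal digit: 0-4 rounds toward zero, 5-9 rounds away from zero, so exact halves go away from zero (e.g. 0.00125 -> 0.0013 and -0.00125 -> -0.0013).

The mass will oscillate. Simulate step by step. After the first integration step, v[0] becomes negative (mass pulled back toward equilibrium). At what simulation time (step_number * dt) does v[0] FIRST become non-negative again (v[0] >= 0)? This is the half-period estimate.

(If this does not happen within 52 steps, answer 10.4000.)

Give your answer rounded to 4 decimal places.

Step 0: x=[4.6000] v=[0.0000]
Step 1: x=[4.4177] v=[-0.9114]
Step 2: x=[4.0682] v=[-1.7473]
Step 3: x=[3.5805] v=[-2.4384]
Step 4: x=[2.9950] v=[-2.9275]
Step 5: x=[2.3602] v=[-3.1740]
Step 6: x=[1.7287] v=[-3.1575]
Step 7: x=[1.1528] v=[-2.8794]
Step 8: x=[0.6803] v=[-2.3627]
Step 9: x=[0.3502] v=[-1.6503]
Step 10: x=[0.1900] v=[-0.8011]
Step 11: x=[0.2129] v=[0.1145]
First v>=0 after going negative at step 11, time=2.2000

Answer: 2.2000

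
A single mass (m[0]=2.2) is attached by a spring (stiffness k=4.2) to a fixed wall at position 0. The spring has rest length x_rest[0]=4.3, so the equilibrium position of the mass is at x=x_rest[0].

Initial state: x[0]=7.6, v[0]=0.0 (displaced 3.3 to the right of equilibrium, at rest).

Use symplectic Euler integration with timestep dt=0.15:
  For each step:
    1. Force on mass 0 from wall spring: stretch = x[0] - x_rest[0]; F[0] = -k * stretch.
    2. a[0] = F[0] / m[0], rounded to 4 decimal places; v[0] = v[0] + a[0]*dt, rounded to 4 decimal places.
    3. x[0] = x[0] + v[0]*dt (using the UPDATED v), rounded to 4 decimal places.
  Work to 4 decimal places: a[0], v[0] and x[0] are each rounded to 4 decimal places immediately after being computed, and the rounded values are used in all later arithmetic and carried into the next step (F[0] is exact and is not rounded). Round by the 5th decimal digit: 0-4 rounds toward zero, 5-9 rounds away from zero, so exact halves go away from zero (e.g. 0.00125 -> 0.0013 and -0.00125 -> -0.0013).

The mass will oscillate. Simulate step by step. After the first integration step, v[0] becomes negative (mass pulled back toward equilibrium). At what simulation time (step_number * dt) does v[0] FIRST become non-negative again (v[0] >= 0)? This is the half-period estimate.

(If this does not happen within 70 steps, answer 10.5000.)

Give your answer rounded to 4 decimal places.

Answer: 2.4000

Derivation:
Step 0: x=[7.6000] v=[0.0000]
Step 1: x=[7.4583] v=[-0.9450]
Step 2: x=[7.1809] v=[-1.8494]
Step 3: x=[6.7797] v=[-2.6744]
Step 4: x=[6.2720] v=[-3.3845]
Step 5: x=[5.6796] v=[-3.9492]
Step 6: x=[5.0280] v=[-4.3443]
Step 7: x=[4.3451] v=[-4.5528]
Step 8: x=[3.6602] v=[-4.5657]
Step 9: x=[3.0028] v=[-4.3825]
Step 10: x=[2.4012] v=[-4.0110]
Step 11: x=[1.8811] v=[-3.4673]
Step 12: x=[1.4649] v=[-2.7746]
Step 13: x=[1.1705] v=[-1.9627]
Step 14: x=[1.0105] v=[-1.0665]
Step 15: x=[0.9918] v=[-0.1245]
Step 16: x=[1.1152] v=[0.8229]
First v>=0 after going negative at step 16, time=2.4000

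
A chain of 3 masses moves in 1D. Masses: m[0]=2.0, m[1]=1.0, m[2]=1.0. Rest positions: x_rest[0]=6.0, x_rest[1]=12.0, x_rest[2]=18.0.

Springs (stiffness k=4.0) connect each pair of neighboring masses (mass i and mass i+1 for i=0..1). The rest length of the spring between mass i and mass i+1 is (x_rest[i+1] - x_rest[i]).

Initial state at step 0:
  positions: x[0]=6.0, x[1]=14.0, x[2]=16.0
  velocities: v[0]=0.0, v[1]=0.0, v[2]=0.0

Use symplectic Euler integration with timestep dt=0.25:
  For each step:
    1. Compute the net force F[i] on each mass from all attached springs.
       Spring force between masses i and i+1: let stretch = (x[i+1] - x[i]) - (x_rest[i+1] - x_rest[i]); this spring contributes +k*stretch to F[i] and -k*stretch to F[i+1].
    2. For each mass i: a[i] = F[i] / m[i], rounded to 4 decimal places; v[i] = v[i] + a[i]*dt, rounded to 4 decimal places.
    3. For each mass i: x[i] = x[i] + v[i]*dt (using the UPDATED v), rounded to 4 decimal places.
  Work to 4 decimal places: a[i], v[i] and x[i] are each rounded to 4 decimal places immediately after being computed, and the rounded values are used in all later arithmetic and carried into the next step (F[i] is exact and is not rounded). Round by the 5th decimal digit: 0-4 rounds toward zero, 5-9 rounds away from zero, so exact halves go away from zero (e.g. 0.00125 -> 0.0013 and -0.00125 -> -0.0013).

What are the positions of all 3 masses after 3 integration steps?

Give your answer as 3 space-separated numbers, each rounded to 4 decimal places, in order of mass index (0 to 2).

Step 0: x=[6.0000 14.0000 16.0000] v=[0.0000 0.0000 0.0000]
Step 1: x=[6.2500 12.5000 17.0000] v=[1.0000 -6.0000 4.0000]
Step 2: x=[6.5313 10.5625 18.3750] v=[1.1250 -7.7500 5.5000]
Step 3: x=[6.5665 9.5703 19.2969] v=[0.1406 -3.9687 3.6875]

Answer: 6.5665 9.5703 19.2969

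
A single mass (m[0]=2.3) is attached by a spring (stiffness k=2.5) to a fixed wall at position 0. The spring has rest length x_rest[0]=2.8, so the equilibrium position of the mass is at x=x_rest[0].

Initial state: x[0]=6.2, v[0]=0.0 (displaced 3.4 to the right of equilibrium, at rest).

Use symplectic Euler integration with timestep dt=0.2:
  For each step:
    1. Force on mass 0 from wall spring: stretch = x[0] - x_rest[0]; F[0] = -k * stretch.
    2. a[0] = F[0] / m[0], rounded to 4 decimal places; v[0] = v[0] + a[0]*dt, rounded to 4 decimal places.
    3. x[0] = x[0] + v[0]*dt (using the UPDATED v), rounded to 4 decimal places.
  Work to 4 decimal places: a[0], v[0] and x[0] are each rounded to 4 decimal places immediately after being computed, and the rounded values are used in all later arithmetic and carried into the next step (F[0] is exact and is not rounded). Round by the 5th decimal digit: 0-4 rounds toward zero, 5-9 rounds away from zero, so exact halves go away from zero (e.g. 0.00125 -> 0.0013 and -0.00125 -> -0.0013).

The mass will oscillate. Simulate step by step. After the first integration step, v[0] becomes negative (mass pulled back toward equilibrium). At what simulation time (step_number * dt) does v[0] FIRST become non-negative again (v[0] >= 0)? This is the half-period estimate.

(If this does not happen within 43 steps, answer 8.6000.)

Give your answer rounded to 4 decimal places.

Step 0: x=[6.2000] v=[0.0000]
Step 1: x=[6.0522] v=[-0.7391]
Step 2: x=[5.7630] v=[-1.4461]
Step 3: x=[5.3450] v=[-2.0902]
Step 4: x=[4.8163] v=[-2.6435]
Step 5: x=[4.1999] v=[-3.0818]
Step 6: x=[3.5227] v=[-3.3861]
Step 7: x=[2.8141] v=[-3.5432]
Step 8: x=[2.1048] v=[-3.5463]
Step 9: x=[1.4258] v=[-3.3952]
Step 10: x=[0.8065] v=[-3.0965]
Step 11: x=[0.2739] v=[-2.6631]
Step 12: x=[-0.1489] v=[-2.1139]
Step 13: x=[-0.4435] v=[-1.4728]
Step 14: x=[-0.5970] v=[-0.7677]
Step 15: x=[-0.6028] v=[-0.0292]
Step 16: x=[-0.4607] v=[0.7105]
First v>=0 after going negative at step 16, time=3.2000

Answer: 3.2000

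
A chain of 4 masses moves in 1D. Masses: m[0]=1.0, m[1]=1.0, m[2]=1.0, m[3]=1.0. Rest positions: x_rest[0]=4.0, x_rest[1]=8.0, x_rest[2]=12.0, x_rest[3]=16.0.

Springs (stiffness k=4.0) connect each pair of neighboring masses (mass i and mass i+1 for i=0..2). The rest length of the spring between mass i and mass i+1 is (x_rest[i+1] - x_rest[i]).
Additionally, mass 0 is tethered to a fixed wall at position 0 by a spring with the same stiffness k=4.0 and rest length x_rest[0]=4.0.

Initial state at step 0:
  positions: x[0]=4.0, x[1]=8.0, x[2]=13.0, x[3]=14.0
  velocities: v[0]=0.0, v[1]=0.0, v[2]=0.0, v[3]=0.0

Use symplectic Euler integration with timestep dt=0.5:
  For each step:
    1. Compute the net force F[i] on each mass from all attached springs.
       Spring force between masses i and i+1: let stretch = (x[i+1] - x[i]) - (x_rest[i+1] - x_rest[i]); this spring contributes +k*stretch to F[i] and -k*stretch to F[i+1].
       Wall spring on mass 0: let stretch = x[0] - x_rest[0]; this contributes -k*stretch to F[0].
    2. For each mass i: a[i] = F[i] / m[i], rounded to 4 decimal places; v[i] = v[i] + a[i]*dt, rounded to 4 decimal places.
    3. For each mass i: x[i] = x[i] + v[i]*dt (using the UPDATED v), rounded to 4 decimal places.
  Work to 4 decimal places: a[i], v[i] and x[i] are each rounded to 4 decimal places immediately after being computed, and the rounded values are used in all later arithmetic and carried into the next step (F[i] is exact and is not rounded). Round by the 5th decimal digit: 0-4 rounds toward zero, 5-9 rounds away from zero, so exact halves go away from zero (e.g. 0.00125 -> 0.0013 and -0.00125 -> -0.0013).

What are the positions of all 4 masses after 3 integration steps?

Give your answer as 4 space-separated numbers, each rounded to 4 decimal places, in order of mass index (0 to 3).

Answer: 1.0000 9.0000 12.0000 16.0000

Derivation:
Step 0: x=[4.0000 8.0000 13.0000 14.0000] v=[0.0000 0.0000 0.0000 0.0000]
Step 1: x=[4.0000 9.0000 9.0000 17.0000] v=[0.0000 2.0000 -8.0000 6.0000]
Step 2: x=[5.0000 5.0000 13.0000 16.0000] v=[2.0000 -8.0000 8.0000 -2.0000]
Step 3: x=[1.0000 9.0000 12.0000 16.0000] v=[-8.0000 8.0000 -2.0000 0.0000]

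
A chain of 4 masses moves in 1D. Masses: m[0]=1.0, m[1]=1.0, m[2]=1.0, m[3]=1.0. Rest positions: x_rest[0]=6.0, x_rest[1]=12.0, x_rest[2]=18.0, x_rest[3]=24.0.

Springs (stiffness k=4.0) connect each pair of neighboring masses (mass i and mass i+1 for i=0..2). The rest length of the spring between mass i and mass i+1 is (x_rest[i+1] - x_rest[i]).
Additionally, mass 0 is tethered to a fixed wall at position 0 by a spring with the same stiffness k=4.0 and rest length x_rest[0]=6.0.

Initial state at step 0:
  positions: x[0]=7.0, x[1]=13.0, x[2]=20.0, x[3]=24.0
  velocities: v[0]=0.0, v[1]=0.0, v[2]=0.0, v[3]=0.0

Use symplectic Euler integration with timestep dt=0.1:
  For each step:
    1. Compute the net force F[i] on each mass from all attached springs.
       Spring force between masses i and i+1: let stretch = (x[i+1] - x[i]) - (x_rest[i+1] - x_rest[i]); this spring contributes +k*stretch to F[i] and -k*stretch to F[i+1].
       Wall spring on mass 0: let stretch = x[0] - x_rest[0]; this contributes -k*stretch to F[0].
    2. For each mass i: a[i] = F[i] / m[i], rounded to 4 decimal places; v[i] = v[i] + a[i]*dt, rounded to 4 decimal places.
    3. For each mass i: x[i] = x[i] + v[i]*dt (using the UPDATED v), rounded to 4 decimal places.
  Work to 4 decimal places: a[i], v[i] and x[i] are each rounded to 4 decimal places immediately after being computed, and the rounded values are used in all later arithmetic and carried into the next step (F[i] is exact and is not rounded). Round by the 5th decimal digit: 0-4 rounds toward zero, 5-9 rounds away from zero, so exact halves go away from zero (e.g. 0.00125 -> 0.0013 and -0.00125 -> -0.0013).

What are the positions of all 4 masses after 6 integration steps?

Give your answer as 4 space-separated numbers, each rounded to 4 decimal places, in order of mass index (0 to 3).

Step 0: x=[7.0000 13.0000 20.0000 24.0000] v=[0.0000 0.0000 0.0000 0.0000]
Step 1: x=[6.9600 13.0400 19.8800 24.0800] v=[-0.4000 0.4000 -1.2000 0.8000]
Step 2: x=[6.8848 13.1104 19.6544 24.2320] v=[-0.7520 0.7040 -2.2560 1.5200]
Step 3: x=[6.7832 13.1935 19.3501 24.4409] v=[-1.0157 0.8314 -3.0426 2.0890]
Step 4: x=[6.6667 13.2665 19.0032 24.6862] v=[-1.1649 0.7299 -3.4689 2.4527]
Step 5: x=[6.5475 13.3050 18.6542 24.9442] v=[-1.1917 0.3847 -3.4904 2.5795]
Step 6: x=[6.4367 13.2871 18.3428 25.1906] v=[-1.1077 -0.1786 -3.1141 2.4635]

Answer: 6.4367 13.2871 18.3428 25.1906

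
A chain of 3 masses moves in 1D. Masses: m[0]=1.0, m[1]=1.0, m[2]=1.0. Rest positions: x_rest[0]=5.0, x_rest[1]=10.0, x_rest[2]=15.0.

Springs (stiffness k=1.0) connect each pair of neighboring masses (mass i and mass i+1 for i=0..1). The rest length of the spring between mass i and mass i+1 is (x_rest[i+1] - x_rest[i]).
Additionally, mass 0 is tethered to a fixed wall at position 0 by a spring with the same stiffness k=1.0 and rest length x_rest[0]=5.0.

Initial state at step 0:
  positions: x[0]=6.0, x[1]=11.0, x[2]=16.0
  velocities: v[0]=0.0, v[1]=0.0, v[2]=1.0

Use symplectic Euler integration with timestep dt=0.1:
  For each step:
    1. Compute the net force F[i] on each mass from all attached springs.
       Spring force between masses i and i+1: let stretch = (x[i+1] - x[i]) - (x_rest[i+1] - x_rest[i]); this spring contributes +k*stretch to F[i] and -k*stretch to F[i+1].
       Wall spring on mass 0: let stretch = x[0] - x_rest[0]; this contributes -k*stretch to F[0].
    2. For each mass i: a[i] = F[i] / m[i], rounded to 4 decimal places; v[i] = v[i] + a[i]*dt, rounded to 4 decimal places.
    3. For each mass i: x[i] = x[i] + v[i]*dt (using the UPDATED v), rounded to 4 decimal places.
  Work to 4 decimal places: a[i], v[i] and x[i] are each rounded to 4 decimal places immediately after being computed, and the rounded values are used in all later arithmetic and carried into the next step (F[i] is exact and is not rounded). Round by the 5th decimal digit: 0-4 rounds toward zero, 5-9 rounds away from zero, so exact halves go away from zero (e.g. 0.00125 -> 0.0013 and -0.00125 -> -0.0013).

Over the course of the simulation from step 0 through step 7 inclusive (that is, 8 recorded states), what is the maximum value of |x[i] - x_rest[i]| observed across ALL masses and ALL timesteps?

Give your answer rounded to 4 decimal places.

Answer: 1.6463

Derivation:
Step 0: x=[6.0000 11.0000 16.0000] v=[0.0000 0.0000 1.0000]
Step 1: x=[5.9900 11.0000 16.1000] v=[-0.1000 0.0000 1.0000]
Step 2: x=[5.9702 11.0009 16.1990] v=[-0.1980 0.0090 0.9900]
Step 3: x=[5.9410 11.0035 16.2960] v=[-0.2920 0.0257 0.9702]
Step 4: x=[5.9030 11.0084 16.3901] v=[-0.3799 0.0487 0.9410]
Step 5: x=[5.8570 11.0160 16.4804] v=[-0.4597 0.0763 0.9028]
Step 6: x=[5.8041 11.0267 16.5660] v=[-0.5295 0.1068 0.8564]
Step 7: x=[5.7453 11.0406 16.6463] v=[-0.5877 0.1385 0.8025]
Max displacement = 1.6463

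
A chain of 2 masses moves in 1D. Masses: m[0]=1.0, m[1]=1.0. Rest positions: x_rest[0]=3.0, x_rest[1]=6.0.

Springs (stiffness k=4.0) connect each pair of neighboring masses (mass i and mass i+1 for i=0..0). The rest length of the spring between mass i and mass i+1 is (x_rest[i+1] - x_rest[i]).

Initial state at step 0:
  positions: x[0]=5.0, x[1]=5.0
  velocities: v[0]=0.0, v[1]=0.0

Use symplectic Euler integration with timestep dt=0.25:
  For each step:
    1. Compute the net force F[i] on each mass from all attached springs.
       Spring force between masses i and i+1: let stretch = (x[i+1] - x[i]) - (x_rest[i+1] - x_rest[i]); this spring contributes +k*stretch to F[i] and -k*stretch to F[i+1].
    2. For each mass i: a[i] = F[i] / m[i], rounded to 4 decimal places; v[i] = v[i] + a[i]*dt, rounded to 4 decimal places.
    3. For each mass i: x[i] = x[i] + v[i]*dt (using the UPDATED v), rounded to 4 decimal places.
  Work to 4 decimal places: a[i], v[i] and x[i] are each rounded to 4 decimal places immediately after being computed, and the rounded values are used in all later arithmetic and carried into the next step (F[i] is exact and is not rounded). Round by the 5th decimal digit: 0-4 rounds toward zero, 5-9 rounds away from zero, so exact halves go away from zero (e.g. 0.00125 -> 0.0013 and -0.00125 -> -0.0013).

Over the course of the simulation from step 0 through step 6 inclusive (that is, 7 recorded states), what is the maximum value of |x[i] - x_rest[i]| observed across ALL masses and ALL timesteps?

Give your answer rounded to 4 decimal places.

Answer: 2.0938

Derivation:
Step 0: x=[5.0000 5.0000] v=[0.0000 0.0000]
Step 1: x=[4.2500 5.7500] v=[-3.0000 3.0000]
Step 2: x=[3.1250 6.8750] v=[-4.5000 4.5000]
Step 3: x=[2.1875 7.8125] v=[-3.7500 3.7500]
Step 4: x=[1.9063 8.0938] v=[-1.1250 1.1250]
Step 5: x=[2.4219 7.5782] v=[2.0625 -2.0625]
Step 6: x=[3.4766 6.5235] v=[4.2188 -4.2188]
Max displacement = 2.0938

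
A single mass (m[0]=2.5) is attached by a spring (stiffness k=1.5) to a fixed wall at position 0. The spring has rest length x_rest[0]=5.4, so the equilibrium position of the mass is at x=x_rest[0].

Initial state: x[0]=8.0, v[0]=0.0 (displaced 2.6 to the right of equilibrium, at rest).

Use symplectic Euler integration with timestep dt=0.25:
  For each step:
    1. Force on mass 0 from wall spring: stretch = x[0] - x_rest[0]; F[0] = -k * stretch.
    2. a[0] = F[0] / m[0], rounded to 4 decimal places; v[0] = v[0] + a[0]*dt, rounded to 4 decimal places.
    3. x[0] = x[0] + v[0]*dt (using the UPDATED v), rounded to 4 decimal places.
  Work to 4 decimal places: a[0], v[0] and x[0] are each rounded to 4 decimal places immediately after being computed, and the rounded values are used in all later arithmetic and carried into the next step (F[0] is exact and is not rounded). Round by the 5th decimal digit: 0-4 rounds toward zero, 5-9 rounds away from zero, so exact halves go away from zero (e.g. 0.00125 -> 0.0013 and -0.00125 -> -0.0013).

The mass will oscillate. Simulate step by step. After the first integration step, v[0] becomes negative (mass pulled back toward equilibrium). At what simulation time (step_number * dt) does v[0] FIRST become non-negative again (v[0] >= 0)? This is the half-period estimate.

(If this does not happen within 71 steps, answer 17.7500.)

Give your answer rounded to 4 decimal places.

Step 0: x=[8.0000] v=[0.0000]
Step 1: x=[7.9025] v=[-0.3900]
Step 2: x=[7.7112] v=[-0.7654]
Step 3: x=[7.4332] v=[-1.1121]
Step 4: x=[7.0789] v=[-1.4171]
Step 5: x=[6.6617] v=[-1.6689]
Step 6: x=[6.1972] v=[-1.8582]
Step 7: x=[5.7028] v=[-1.9778]
Step 8: x=[5.1970] v=[-2.0232]
Step 9: x=[4.6988] v=[-1.9928]
Step 10: x=[4.2269] v=[-1.8876]
Step 11: x=[3.7990] v=[-1.7116]
Step 12: x=[3.4311] v=[-1.4715]
Step 13: x=[3.1371] v=[-1.1762]
Step 14: x=[2.9279] v=[-0.8368]
Step 15: x=[2.8114] v=[-0.4660]
Step 16: x=[2.7920] v=[-0.0777]
Step 17: x=[2.8704] v=[0.3135]
First v>=0 after going negative at step 17, time=4.2500

Answer: 4.2500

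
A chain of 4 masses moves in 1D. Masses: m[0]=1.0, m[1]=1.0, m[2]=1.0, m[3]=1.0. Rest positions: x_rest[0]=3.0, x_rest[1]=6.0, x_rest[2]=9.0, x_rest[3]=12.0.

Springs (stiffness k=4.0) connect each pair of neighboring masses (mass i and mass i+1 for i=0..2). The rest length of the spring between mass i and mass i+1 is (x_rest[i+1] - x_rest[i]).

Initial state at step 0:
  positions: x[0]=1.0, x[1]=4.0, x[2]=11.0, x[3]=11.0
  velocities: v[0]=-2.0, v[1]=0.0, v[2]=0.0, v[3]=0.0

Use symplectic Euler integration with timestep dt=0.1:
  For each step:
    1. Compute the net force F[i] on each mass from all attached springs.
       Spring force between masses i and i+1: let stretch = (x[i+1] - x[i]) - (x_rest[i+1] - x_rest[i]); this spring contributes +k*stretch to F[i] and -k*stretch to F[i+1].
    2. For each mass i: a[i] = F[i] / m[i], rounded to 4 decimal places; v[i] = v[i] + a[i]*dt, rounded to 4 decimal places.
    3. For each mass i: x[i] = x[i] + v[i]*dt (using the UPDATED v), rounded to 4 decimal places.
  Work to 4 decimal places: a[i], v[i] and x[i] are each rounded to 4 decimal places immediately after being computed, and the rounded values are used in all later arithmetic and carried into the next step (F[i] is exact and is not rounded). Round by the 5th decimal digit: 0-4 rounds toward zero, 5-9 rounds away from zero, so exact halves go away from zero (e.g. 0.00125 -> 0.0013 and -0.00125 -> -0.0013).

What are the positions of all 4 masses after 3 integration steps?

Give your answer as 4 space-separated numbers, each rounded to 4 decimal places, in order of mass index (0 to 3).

Step 0: x=[1.0000 4.0000 11.0000 11.0000] v=[-2.0000 0.0000 0.0000 0.0000]
Step 1: x=[0.8000 4.1600 10.7200 11.1200] v=[-2.0000 1.6000 -2.8000 1.2000]
Step 2: x=[0.6144 4.4480 10.1936 11.3440] v=[-1.8560 2.8800 -5.2640 2.2400]
Step 3: x=[0.4621 4.8125 9.4834 11.6420] v=[-1.5226 3.6448 -7.1021 2.9798]

Answer: 0.4621 4.8125 9.4834 11.6420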